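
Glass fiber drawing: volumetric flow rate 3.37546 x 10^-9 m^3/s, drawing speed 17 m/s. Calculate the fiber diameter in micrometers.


Cross-sectional area from continuity:
  A = Q / v = 3.37546 x 10^-9 / 17 = 1.985565 x 10^-10 m^2
Diameter from circular cross-section:
  d = sqrt(4A / pi) * 10^6 (m -> um)
  d = sqrt(4 * 1.985565 x 10^-10 / pi) * 10^6 = 15.9 um

15.9 um


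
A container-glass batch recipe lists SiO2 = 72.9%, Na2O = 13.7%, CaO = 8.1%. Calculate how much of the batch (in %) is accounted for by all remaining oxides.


Sum the three major oxides:
  SiO2 + Na2O + CaO = 72.9 + 13.7 + 8.1 = 94.7%
Subtract from 100%:
  Others = 100 - 94.7 = 5.3%

5.3%


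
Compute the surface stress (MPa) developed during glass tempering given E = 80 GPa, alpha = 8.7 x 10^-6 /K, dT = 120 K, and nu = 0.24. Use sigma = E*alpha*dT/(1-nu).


Tempering stress: sigma = E * alpha * dT / (1 - nu)
  E (MPa) = 80 * 1000 = 80000
  Numerator = 80000 * (8.7 x 10^-6) * 120 = 83.52
  Denominator = 1 - 0.24 = 0.76
  sigma = 83.52 / 0.76 = 109.9 MPa

109.9 MPa


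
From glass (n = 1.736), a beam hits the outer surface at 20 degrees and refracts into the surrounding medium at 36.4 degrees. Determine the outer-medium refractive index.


Apply Snell's law: n1 * sin(theta1) = n2 * sin(theta2)
  n2 = n1 * sin(theta1) / sin(theta2)
  sin(20) = 0.34202
  sin(36.4) = 0.593419
  n2 = 1.736 * 0.34202 / 0.593419 = 1.0006

1.0006


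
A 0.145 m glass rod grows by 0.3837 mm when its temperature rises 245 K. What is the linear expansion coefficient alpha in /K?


Rearrange dL = alpha * L0 * dT for alpha:
  alpha = dL / (L0 * dT)
  alpha = (0.3837 / 1000) / (0.145 * 245) = 0.000010801 /K = 1.0801 x 10^-5 /K

1.0801 x 10^-5 /K


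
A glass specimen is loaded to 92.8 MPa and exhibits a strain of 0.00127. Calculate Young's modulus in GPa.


Young's modulus: E = stress / strain
  E = 92.8 MPa / 0.00127 = 73070.87 MPa
Convert to GPa: 73070.87 / 1000 = 73.07 GPa

73.07 GPa


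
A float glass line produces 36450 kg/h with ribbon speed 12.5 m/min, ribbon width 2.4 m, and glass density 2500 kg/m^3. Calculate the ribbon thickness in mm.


Ribbon cross-section from mass balance:
  Volume rate = throughput / density = 36450 / 2500 = 14.58 m^3/h
  thickness = volume rate / (speed * 60 * width), i.e.
  thickness = throughput / (60 * speed * width * density) * 1000
  thickness = 36450 / (60 * 12.5 * 2.4 * 2500) * 1000 = 8.1 mm

8.1 mm


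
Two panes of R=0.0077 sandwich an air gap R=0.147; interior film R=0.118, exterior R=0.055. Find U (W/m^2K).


Total thermal resistance (series):
  R_total = R_in + R_glass + R_air + R_glass + R_out
  R_total = 0.118 + 0.0077 + 0.147 + 0.0077 + 0.055 = 0.3354 m^2K/W
U-value = 1 / R_total = 1 / 0.3354 = 2.982 W/m^2K

2.982 W/m^2K


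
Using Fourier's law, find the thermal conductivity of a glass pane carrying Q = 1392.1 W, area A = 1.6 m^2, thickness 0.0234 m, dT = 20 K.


Fourier's law rearranged: k = Q * t / (A * dT)
  Numerator = 1392.1 * 0.0234 = 32.57514
  Denominator = 1.6 * 20 = 32.0
  k = 32.57514 / 32.0 = 1.018 W/mK

1.018 W/mK


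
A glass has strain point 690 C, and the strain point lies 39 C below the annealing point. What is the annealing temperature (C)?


T_anneal = T_strain + gap:
  T_anneal = 690 + 39 = 729 C

729 C


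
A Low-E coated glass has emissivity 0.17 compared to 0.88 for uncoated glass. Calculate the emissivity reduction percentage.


Percentage reduction = (1 - coated/uncoated) * 100
  Ratio = 0.17 / 0.88 = 0.1932
  Reduction = (1 - 0.1932) * 100 = 80.7%

80.7%


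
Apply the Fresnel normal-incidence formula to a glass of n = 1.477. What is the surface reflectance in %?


Fresnel reflectance at normal incidence:
  R = ((n - 1)/(n + 1))^2
  (n - 1)/(n + 1) = (1.477 - 1)/(1.477 + 1) = 0.192572
  R = 0.192572^2 = 0.037084
  R(%) = 0.037084 * 100 = 3.708%

3.708%


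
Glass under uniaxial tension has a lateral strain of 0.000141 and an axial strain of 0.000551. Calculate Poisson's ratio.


Poisson's ratio: nu = lateral strain / axial strain
  nu = 0.000141 / 0.000551 = 0.2559

0.2559


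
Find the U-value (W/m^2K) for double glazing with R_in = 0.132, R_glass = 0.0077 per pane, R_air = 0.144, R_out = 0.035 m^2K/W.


Total thermal resistance (series):
  R_total = R_in + R_glass + R_air + R_glass + R_out
  R_total = 0.132 + 0.0077 + 0.144 + 0.0077 + 0.035 = 0.3264 m^2K/W
U-value = 1 / R_total = 1 / 0.3264 = 3.064 W/m^2K

3.064 W/m^2K


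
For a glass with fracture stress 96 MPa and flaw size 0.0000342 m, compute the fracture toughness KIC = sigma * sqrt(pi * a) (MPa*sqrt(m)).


Fracture toughness: KIC = sigma * sqrt(pi * a)
  pi * a = pi * 0.0000342 = 0.000107442
  sqrt(pi * a) = 0.010365
  KIC = 96 * 0.010365 = 0.995 MPa*sqrt(m)

0.995 MPa*sqrt(m)


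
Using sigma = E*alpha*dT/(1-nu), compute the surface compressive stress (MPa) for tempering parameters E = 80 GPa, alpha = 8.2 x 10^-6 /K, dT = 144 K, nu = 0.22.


Tempering stress: sigma = E * alpha * dT / (1 - nu)
  E (MPa) = 80 * 1000 = 80000
  Numerator = 80000 * (8.2 x 10^-6) * 144 = 94.464
  Denominator = 1 - 0.22 = 0.78
  sigma = 94.464 / 0.78 = 121.1 MPa

121.1 MPa


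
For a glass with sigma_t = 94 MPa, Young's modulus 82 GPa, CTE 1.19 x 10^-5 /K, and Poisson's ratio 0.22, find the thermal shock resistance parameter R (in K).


Thermal shock resistance: R = sigma * (1 - nu) / (E * alpha)
  Numerator = 94 * (1 - 0.22) = 73.32
  Denominator = 82 * 1000 * (1.19 x 10^-5) = 0.9758
  R = 73.32 / 0.9758 = 75.1 K

75.1 K


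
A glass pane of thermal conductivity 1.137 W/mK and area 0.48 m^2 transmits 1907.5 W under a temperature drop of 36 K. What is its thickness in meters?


Fourier's law: t = k * A * dT / Q
  t = 1.137 * 0.48 * 36 / 1907.5
  t = 19.64736 / 1907.5 = 0.0103 m

0.0103 m


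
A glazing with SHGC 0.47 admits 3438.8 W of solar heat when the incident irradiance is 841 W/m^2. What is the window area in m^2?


Rearrange Q = Area * SHGC * Irradiance:
  Area = Q / (SHGC * Irradiance)
  Area = 3438.8 / (0.47 * 841) = 8.7 m^2

8.7 m^2


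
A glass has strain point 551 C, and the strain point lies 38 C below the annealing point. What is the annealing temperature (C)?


T_anneal = T_strain + gap:
  T_anneal = 551 + 38 = 589 C

589 C


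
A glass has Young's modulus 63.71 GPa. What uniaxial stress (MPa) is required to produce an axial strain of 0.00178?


Rearrange E = sigma / epsilon:
  sigma = E * epsilon
  E (MPa) = 63.71 * 1000 = 63710
  sigma = 63710 * 0.00178 = 113.4 MPa

113.4 MPa


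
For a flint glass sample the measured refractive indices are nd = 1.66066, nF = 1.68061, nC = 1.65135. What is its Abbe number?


Abbe number formula: Vd = (nd - 1) / (nF - nC)
  nd - 1 = 1.66066 - 1 = 0.66066
  nF - nC = 1.68061 - 1.65135 = 0.02926
  Vd = 0.66066 / 0.02926 = 22.58

22.58


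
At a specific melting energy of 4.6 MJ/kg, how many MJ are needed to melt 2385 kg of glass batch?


Total energy = mass * specific energy
  E = 2385 * 4.6 = 10971 MJ

10971 MJ


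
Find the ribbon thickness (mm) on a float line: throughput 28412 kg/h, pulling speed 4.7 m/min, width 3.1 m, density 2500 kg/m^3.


Ribbon cross-section from mass balance:
  Volume rate = throughput / density = 28412 / 2500 = 11.3648 m^3/h
  thickness = volume rate / (speed * 60 * width), i.e.
  thickness = throughput / (60 * speed * width * density) * 1000
  thickness = 28412 / (60 * 4.7 * 3.1 * 2500) * 1000 = 13.0 mm

13.0 mm


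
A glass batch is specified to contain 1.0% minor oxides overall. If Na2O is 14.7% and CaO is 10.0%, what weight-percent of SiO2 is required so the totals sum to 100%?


Known pieces sum to 100%:
  SiO2 = 100 - (others + Na2O + CaO)
  SiO2 = 100 - (1.0 + 14.7 + 10.0) = 74.3%

74.3%


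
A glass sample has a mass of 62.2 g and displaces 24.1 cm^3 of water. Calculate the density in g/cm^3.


Use the definition of density:
  rho = mass / volume
  rho = 62.2 / 24.1 = 2.581 g/cm^3

2.581 g/cm^3


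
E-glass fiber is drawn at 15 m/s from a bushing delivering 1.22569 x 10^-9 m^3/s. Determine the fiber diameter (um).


Cross-sectional area from continuity:
  A = Q / v = 1.22569 x 10^-9 / 15 = 8.171267 x 10^-11 m^2
Diameter from circular cross-section:
  d = sqrt(4A / pi) * 10^6 (m -> um)
  d = sqrt(4 * 8.171267 x 10^-11 / pi) * 10^6 = 10.2 um

10.2 um


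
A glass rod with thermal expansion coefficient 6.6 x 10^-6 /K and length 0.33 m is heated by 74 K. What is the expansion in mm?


Thermal expansion formula: dL = alpha * L0 * dT
  dL = (6.6 x 10^-6) * 0.33 * 74 = 0.00016117 m
Convert to mm: 0.00016117 * 1000 = 0.1612 mm

0.1612 mm


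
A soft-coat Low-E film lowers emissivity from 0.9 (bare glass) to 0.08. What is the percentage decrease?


Percentage reduction = (1 - coated/uncoated) * 100
  Ratio = 0.08 / 0.9 = 0.0889
  Reduction = (1 - 0.0889) * 100 = 91.1%

91.1%


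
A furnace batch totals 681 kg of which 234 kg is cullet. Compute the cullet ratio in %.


Cullet ratio = (cullet mass / total batch mass) * 100
  Ratio = 234 / 681 * 100 = 34.36%

34.36%


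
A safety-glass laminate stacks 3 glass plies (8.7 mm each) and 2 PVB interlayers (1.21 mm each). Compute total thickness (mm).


Total thickness = glass contribution + PVB contribution
  Glass: 3 * 8.7 = 26.1 mm
  PVB: 2 * 1.21 = 2.42 mm
  Total = 26.1 + 2.42 = 28.52 mm

28.52 mm


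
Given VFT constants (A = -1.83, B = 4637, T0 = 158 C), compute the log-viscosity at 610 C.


VFT equation: log(eta) = A + B / (T - T0)
  T - T0 = 610 - 158 = 452
  B / (T - T0) = 4637 / 452 = 10.259
  log(eta) = -1.83 + 10.259 = 8.429

8.429


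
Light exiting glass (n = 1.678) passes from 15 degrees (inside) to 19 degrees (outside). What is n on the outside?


Apply Snell's law: n1 * sin(theta1) = n2 * sin(theta2)
  n2 = n1 * sin(theta1) / sin(theta2)
  sin(15) = 0.258819
  sin(19) = 0.325568
  n2 = 1.678 * 0.258819 / 0.325568 = 1.334

1.334


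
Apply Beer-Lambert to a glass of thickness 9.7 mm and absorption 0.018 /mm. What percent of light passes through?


Beer-Lambert law: T = exp(-alpha * thickness)
  exponent = -0.018 * 9.7 = -0.1746
  T = exp(-0.1746) = 0.8398
  Percentage = 0.8398 * 100 = 83.98%

83.98%


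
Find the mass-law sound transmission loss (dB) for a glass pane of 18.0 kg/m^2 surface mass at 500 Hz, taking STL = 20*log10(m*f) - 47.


Mass law: STL = 20 * log10(m * f) - 47
  m * f = 18.0 * 500 = 9000
  log10(9000) = 3.95424
  STL = 20 * 3.95424 - 47 = 79.0848 - 47 = 32.1 dB

32.1 dB


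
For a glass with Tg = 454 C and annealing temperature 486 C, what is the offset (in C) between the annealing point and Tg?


Offset = T_anneal - Tg:
  offset = 486 - 454 = 32 C

32 C


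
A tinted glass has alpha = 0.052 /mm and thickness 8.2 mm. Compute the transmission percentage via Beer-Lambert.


Beer-Lambert law: T = exp(-alpha * thickness)
  exponent = -0.052 * 8.2 = -0.4264
  T = exp(-0.4264) = 0.6529
  Percentage = 0.6529 * 100 = 65.29%

65.29%


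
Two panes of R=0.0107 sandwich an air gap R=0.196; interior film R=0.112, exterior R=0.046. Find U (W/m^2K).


Total thermal resistance (series):
  R_total = R_in + R_glass + R_air + R_glass + R_out
  R_total = 0.112 + 0.0107 + 0.196 + 0.0107 + 0.046 = 0.3754 m^2K/W
U-value = 1 / R_total = 1 / 0.3754 = 2.664 W/m^2K

2.664 W/m^2K


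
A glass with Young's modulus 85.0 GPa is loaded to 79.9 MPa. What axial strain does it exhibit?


Rearrange E = sigma / epsilon:
  epsilon = sigma / E
  E (MPa) = 85.0 * 1000 = 85000
  epsilon = 79.9 / 85000 = 0.00094

0.00094


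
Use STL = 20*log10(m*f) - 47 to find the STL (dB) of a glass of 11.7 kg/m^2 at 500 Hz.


Mass law: STL = 20 * log10(m * f) - 47
  m * f = 11.7 * 500 = 5850
  log10(5850) = 3.76716
  STL = 20 * 3.76716 - 47 = 75.3432 - 47 = 28.3 dB

28.3 dB


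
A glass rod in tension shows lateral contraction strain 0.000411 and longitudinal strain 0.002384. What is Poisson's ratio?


Poisson's ratio: nu = lateral strain / axial strain
  nu = 0.000411 / 0.002384 = 0.1724

0.1724


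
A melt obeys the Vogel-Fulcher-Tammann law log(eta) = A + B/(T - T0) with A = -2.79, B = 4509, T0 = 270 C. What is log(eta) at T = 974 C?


VFT equation: log(eta) = A + B / (T - T0)
  T - T0 = 974 - 270 = 704
  B / (T - T0) = 4509 / 704 = 6.405
  log(eta) = -2.79 + 6.405 = 3.615

3.615


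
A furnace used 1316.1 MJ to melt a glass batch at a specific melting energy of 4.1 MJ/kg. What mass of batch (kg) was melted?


Rearrange E = m * s for m:
  m = E / s
  m = 1316.1 / 4.1 = 321.0 kg

321.0 kg


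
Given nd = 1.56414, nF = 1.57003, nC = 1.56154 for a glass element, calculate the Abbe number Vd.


Abbe number formula: Vd = (nd - 1) / (nF - nC)
  nd - 1 = 1.56414 - 1 = 0.56414
  nF - nC = 1.57003 - 1.56154 = 0.00849
  Vd = 0.56414 / 0.00849 = 66.45

66.45


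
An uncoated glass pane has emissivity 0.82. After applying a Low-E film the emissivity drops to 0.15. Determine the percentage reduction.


Percentage reduction = (1 - coated/uncoated) * 100
  Ratio = 0.15 / 0.82 = 0.1829
  Reduction = (1 - 0.1829) * 100 = 81.7%

81.7%


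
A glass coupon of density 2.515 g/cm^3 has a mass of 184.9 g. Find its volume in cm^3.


Rearrange rho = m / V:
  V = m / rho
  V = 184.9 / 2.515 = 73.519 cm^3

73.519 cm^3


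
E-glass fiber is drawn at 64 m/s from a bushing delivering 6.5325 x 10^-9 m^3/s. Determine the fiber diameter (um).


Cross-sectional area from continuity:
  A = Q / v = 6.5325 x 10^-9 / 64 = 1.020703 x 10^-10 m^2
Diameter from circular cross-section:
  d = sqrt(4A / pi) * 10^6 (m -> um)
  d = sqrt(4 * 1.020703 x 10^-10 / pi) * 10^6 = 11.4 um

11.4 um


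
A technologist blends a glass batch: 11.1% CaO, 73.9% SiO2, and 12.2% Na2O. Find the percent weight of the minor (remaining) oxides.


Sum the three major oxides:
  SiO2 + Na2O + CaO = 73.9 + 12.2 + 11.1 = 97.2%
Subtract from 100%:
  Others = 100 - 97.2 = 2.8%

2.8%


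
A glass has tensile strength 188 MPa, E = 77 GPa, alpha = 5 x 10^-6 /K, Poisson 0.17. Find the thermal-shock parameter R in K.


Thermal shock resistance: R = sigma * (1 - nu) / (E * alpha)
  Numerator = 188 * (1 - 0.17) = 156.04
  Denominator = 77 * 1000 * (5 x 10^-6) = 0.385
  R = 156.04 / 0.385 = 405.3 K

405.3 K


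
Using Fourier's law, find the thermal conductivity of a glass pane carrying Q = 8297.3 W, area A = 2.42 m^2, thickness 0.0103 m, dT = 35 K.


Fourier's law rearranged: k = Q * t / (A * dT)
  Numerator = 8297.3 * 0.0103 = 85.46219
  Denominator = 2.42 * 35 = 84.7
  k = 85.46219 / 84.7 = 1.009 W/mK

1.009 W/mK


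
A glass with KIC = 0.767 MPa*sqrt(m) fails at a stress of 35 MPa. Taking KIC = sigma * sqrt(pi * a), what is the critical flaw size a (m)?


Rearrange KIC = sigma * sqrt(pi * a):
  sqrt(pi * a) = KIC / sigma
  sqrt(pi * a) = 0.767 / 35 = 0.021914
  a = (KIC / sigma)^2 / pi
  a = 0.021914^2 / pi = 0.0001529 m

0.0001529 m


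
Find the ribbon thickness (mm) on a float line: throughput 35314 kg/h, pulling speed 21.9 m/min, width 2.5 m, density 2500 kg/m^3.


Ribbon cross-section from mass balance:
  Volume rate = throughput / density = 35314 / 2500 = 14.1256 m^3/h
  thickness = volume rate / (speed * 60 * width), i.e.
  thickness = throughput / (60 * speed * width * density) * 1000
  thickness = 35314 / (60 * 21.9 * 2.5 * 2500) * 1000 = 4.3 mm

4.3 mm


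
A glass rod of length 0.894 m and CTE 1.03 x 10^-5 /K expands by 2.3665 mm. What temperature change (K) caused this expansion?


Rearrange dL = alpha * L0 * dT for dT:
  dT = dL / (alpha * L0)
  dL (m) = 2.3665 / 1000 = 0.0023665
  dT = 0.0023665 / ((1.03 x 10^-5) * 0.894) = 257.0 K

257.0 K


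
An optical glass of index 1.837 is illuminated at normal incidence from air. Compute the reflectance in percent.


Fresnel reflectance at normal incidence:
  R = ((n - 1)/(n + 1))^2
  (n - 1)/(n + 1) = (1.837 - 1)/(1.837 + 1) = 0.29503
  R = 0.29503^2 = 0.0870427
  R(%) = 0.0870427 * 100 = 8.704%

8.704%


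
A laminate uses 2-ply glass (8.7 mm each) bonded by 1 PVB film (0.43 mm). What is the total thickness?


Total thickness = glass contribution + PVB contribution
  Glass: 2 * 8.7 = 17.4 mm
  PVB: 1 * 0.43 = 0.43 mm
  Total = 17.4 + 0.43 = 17.83 mm

17.83 mm


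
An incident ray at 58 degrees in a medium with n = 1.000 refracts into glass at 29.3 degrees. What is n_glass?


Apply Snell's law: n1 * sin(theta1) = n2 * sin(theta2)
  n2 = n1 * sin(theta1) / sin(theta2)
  sin(58) = 0.848048
  sin(29.3) = 0.489382
  n2 = 1.000 * 0.848048 / 0.489382 = 1.7329

1.7329


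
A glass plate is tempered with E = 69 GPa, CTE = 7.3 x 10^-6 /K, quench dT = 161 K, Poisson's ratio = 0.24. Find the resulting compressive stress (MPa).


Tempering stress: sigma = E * alpha * dT / (1 - nu)
  E (MPa) = 69 * 1000 = 69000
  Numerator = 69000 * (7.3 x 10^-6) * 161 = 81.0957
  Denominator = 1 - 0.24 = 0.76
  sigma = 81.0957 / 0.76 = 106.7 MPa

106.7 MPa


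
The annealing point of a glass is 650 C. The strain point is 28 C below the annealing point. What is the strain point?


Strain point = annealing point - difference:
  T_strain = 650 - 28 = 622 C

622 C


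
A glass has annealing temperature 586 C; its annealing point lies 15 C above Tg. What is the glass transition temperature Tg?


Rearrange T_anneal = Tg + offset for Tg:
  Tg = T_anneal - offset = 586 - 15 = 571 C

571 C


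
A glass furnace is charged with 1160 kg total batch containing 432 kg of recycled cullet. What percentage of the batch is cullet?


Cullet ratio = (cullet mass / total batch mass) * 100
  Ratio = 432 / 1160 * 100 = 37.24%

37.24%


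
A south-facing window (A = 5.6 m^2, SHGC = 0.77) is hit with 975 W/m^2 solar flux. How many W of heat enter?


Solar heat gain: Q = Area * SHGC * Irradiance
  Q = 5.6 * 0.77 * 975 = 4204.2 W

4204.2 W


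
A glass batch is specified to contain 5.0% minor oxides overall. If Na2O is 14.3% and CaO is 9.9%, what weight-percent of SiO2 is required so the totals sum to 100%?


Known pieces sum to 100%:
  SiO2 = 100 - (others + Na2O + CaO)
  SiO2 = 100 - (5.0 + 14.3 + 9.9) = 70.8%

70.8%


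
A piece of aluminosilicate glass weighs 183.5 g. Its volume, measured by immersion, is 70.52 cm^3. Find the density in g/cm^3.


Use the definition of density:
  rho = mass / volume
  rho = 183.5 / 70.52 = 2.602 g/cm^3

2.602 g/cm^3


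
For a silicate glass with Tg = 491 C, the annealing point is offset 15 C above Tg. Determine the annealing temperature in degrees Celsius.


The annealing temperature is Tg plus the offset:
  T_anneal = 491 + 15 = 506 C

506 C


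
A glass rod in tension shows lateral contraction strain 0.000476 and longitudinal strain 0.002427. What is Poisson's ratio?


Poisson's ratio: nu = lateral strain / axial strain
  nu = 0.000476 / 0.002427 = 0.1961

0.1961


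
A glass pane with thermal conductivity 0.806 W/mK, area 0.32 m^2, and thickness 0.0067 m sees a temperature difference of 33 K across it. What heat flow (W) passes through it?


Fourier's law: Q = k * A * dT / t
  Q = 0.806 * 0.32 * 33 / 0.0067
  Q = 8.51136 / 0.0067 = 1270.4 W

1270.4 W


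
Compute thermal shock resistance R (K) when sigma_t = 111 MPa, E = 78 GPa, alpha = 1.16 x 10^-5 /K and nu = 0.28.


Thermal shock resistance: R = sigma * (1 - nu) / (E * alpha)
  Numerator = 111 * (1 - 0.28) = 79.92
  Denominator = 78 * 1000 * (1.16 x 10^-5) = 0.9048
  R = 79.92 / 0.9048 = 88.3 K

88.3 K


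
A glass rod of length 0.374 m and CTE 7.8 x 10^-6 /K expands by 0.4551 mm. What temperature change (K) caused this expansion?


Rearrange dL = alpha * L0 * dT for dT:
  dT = dL / (alpha * L0)
  dL (m) = 0.4551 / 1000 = 0.0004551
  dT = 0.0004551 / ((7.8 x 10^-6) * 0.374) = 156.0 K

156.0 K


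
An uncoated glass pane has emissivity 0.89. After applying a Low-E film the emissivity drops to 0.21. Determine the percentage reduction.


Percentage reduction = (1 - coated/uncoated) * 100
  Ratio = 0.21 / 0.89 = 0.236
  Reduction = (1 - 0.236) * 100 = 76.4%

76.4%


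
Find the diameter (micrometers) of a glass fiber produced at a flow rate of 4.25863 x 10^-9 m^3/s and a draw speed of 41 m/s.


Cross-sectional area from continuity:
  A = Q / v = 4.25863 x 10^-9 / 41 = 1.03869 x 10^-10 m^2
Diameter from circular cross-section:
  d = sqrt(4A / pi) * 10^6 (m -> um)
  d = sqrt(4 * 1.03869 x 10^-10 / pi) * 10^6 = 11.5 um

11.5 um


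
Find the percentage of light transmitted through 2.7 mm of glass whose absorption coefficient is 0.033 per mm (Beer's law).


Beer-Lambert law: T = exp(-alpha * thickness)
  exponent = -0.033 * 2.7 = -0.0891
  T = exp(-0.0891) = 0.9148
  Percentage = 0.9148 * 100 = 91.48%

91.48%


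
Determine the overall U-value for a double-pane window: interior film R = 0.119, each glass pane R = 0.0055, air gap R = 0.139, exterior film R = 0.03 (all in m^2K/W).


Total thermal resistance (series):
  R_total = R_in + R_glass + R_air + R_glass + R_out
  R_total = 0.119 + 0.0055 + 0.139 + 0.0055 + 0.03 = 0.299 m^2K/W
U-value = 1 / R_total = 1 / 0.299 = 3.344 W/m^2K

3.344 W/m^2K


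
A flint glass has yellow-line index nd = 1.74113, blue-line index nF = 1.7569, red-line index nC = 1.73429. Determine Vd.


Abbe number formula: Vd = (nd - 1) / (nF - nC)
  nd - 1 = 1.74113 - 1 = 0.74113
  nF - nC = 1.7569 - 1.73429 = 0.02261
  Vd = 0.74113 / 0.02261 = 32.78

32.78


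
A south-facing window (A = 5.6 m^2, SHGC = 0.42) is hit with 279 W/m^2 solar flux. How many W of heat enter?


Solar heat gain: Q = Area * SHGC * Irradiance
  Q = 5.6 * 0.42 * 279 = 656.2 W

656.2 W


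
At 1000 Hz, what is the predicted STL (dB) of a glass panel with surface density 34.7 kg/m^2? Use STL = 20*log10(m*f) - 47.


Mass law: STL = 20 * log10(m * f) - 47
  m * f = 34.7 * 1000 = 34700
  log10(34700) = 4.54033
  STL = 20 * 4.54033 - 47 = 90.8066 - 47 = 43.8 dB

43.8 dB


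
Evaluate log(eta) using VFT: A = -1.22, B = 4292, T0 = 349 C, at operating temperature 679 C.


VFT equation: log(eta) = A + B / (T - T0)
  T - T0 = 679 - 349 = 330
  B / (T - T0) = 4292 / 330 = 13.006
  log(eta) = -1.22 + 13.006 = 11.786

11.786


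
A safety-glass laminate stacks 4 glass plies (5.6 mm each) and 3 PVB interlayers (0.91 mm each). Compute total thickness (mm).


Total thickness = glass contribution + PVB contribution
  Glass: 4 * 5.6 = 22.4 mm
  PVB: 3 * 0.91 = 2.73 mm
  Total = 22.4 + 2.73 = 25.13 mm

25.13 mm


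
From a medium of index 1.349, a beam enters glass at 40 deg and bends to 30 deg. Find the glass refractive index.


Apply Snell's law: n1 * sin(theta1) = n2 * sin(theta2)
  n2 = n1 * sin(theta1) / sin(theta2)
  sin(40) = 0.642788
  sin(30) = 0.5
  n2 = 1.349 * 0.642788 / 0.5 = 1.7342

1.7342


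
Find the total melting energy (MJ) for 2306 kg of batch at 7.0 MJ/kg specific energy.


Total energy = mass * specific energy
  E = 2306 * 7.0 = 16142 MJ

16142 MJ


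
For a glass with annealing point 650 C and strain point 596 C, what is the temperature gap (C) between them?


Gap = T_anneal - T_strain:
  gap = 650 - 596 = 54 C

54 C


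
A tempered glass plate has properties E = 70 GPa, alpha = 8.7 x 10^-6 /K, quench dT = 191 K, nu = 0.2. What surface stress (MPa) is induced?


Tempering stress: sigma = E * alpha * dT / (1 - nu)
  E (MPa) = 70 * 1000 = 70000
  Numerator = 70000 * (8.7 x 10^-6) * 191 = 116.319
  Denominator = 1 - 0.2 = 0.8
  sigma = 116.319 / 0.8 = 145.4 MPa

145.4 MPa


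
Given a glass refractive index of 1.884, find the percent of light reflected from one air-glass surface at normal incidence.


Fresnel reflectance at normal incidence:
  R = ((n - 1)/(n + 1))^2
  (n - 1)/(n + 1) = (1.884 - 1)/(1.884 + 1) = 0.306519
  R = 0.306519^2 = 0.0939539
  R(%) = 0.0939539 * 100 = 9.395%

9.395%


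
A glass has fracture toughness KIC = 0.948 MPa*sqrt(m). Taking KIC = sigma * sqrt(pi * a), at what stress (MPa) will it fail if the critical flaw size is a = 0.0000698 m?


Rearrange KIC = sigma * sqrt(pi * a):
  sigma = KIC / sqrt(pi * a)
  sqrt(pi * 0.0000698) = 0.014808
  sigma = 0.948 / 0.014808 = 64.02 MPa

64.02 MPa


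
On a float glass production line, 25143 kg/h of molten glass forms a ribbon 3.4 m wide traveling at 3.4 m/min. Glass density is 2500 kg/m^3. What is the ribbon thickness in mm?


Ribbon cross-section from mass balance:
  Volume rate = throughput / density = 25143 / 2500 = 10.0572 m^3/h
  thickness = volume rate / (speed * 60 * width), i.e.
  thickness = throughput / (60 * speed * width * density) * 1000
  thickness = 25143 / (60 * 3.4 * 3.4 * 2500) * 1000 = 14.5 mm

14.5 mm


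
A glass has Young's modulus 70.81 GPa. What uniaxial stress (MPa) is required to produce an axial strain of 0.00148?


Rearrange E = sigma / epsilon:
  sigma = E * epsilon
  E (MPa) = 70.81 * 1000 = 70810
  sigma = 70810 * 0.00148 = 104.8 MPa

104.8 MPa


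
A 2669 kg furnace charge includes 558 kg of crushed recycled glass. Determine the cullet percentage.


Cullet ratio = (cullet mass / total batch mass) * 100
  Ratio = 558 / 2669 * 100 = 20.91%

20.91%


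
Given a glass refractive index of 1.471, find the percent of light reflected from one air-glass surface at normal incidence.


Fresnel reflectance at normal incidence:
  R = ((n - 1)/(n + 1))^2
  (n - 1)/(n + 1) = (1.471 - 1)/(1.471 + 1) = 0.190611
  R = 0.190611^2 = 0.0363326
  R(%) = 0.0363326 * 100 = 3.633%

3.633%


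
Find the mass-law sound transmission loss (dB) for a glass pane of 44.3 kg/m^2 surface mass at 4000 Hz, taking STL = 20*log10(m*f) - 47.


Mass law: STL = 20 * log10(m * f) - 47
  m * f = 44.3 * 4000 = 177200
  log10(177200) = 5.24846
  STL = 20 * 5.24846 - 47 = 104.9692 - 47 = 58.0 dB

58.0 dB


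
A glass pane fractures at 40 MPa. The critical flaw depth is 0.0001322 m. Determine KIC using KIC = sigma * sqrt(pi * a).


Fracture toughness: KIC = sigma * sqrt(pi * a)
  pi * a = pi * 0.0001322 = 0.000415319
  sqrt(pi * a) = 0.020379
  KIC = 40 * 0.020379 = 0.815 MPa*sqrt(m)

0.815 MPa*sqrt(m)


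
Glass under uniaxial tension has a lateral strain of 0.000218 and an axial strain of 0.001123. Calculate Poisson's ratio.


Poisson's ratio: nu = lateral strain / axial strain
  nu = 0.000218 / 0.001123 = 0.1941

0.1941


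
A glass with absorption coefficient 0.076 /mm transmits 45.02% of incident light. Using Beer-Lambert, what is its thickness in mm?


Rearrange T = exp(-alpha * thickness):
  thickness = -ln(T) / alpha
  T = 45.02/100 = 0.4502
  ln(T) = -0.79806
  -ln(T) = 0.79806
  thickness = 0.79806 / 0.076 = 10.5 mm

10.5 mm


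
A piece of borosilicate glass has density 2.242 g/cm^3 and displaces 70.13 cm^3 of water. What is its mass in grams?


Rearrange rho = m / V:
  m = rho * V
  m = 2.242 * 70.13 = 157.231 g

157.231 g


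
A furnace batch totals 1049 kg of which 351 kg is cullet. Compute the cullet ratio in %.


Cullet ratio = (cullet mass / total batch mass) * 100
  Ratio = 351 / 1049 * 100 = 33.46%

33.46%


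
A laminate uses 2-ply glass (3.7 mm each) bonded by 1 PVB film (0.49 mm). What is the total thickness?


Total thickness = glass contribution + PVB contribution
  Glass: 2 * 3.7 = 7.4 mm
  PVB: 1 * 0.49 = 0.49 mm
  Total = 7.4 + 0.49 = 7.89 mm

7.89 mm


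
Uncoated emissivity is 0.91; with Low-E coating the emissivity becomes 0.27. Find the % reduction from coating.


Percentage reduction = (1 - coated/uncoated) * 100
  Ratio = 0.27 / 0.91 = 0.2967
  Reduction = (1 - 0.2967) * 100 = 70.3%

70.3%


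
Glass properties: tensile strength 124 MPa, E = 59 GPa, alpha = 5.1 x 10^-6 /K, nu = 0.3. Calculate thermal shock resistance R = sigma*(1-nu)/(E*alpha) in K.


Thermal shock resistance: R = sigma * (1 - nu) / (E * alpha)
  Numerator = 124 * (1 - 0.3) = 86.8
  Denominator = 59 * 1000 * (5.1 x 10^-6) = 0.3009
  R = 86.8 / 0.3009 = 288.5 K

288.5 K


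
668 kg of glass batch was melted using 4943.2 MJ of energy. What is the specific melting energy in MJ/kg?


Rearrange E = m * s for s:
  s = E / m
  s = 4943.2 / 668 = 7.4 MJ/kg

7.4 MJ/kg


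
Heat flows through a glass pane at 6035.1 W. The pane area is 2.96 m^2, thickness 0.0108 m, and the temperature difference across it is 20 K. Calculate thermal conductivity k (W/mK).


Fourier's law rearranged: k = Q * t / (A * dT)
  Numerator = 6035.1 * 0.0108 = 65.17908
  Denominator = 2.96 * 20 = 59.2
  k = 65.17908 / 59.2 = 1.101 W/mK

1.101 W/mK


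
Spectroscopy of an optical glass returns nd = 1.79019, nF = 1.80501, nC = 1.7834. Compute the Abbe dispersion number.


Abbe number formula: Vd = (nd - 1) / (nF - nC)
  nd - 1 = 1.79019 - 1 = 0.79019
  nF - nC = 1.80501 - 1.7834 = 0.02161
  Vd = 0.79019 / 0.02161 = 36.57

36.57


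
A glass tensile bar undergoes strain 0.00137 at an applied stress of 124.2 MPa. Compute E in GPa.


Young's modulus: E = stress / strain
  E = 124.2 MPa / 0.00137 = 90656.93 MPa
Convert to GPa: 90656.93 / 1000 = 90.66 GPa

90.66 GPa


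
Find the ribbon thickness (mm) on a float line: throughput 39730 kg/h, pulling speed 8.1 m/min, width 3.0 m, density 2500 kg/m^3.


Ribbon cross-section from mass balance:
  Volume rate = throughput / density = 39730 / 2500 = 15.892 m^3/h
  thickness = volume rate / (speed * 60 * width), i.e.
  thickness = throughput / (60 * speed * width * density) * 1000
  thickness = 39730 / (60 * 8.1 * 3.0 * 2500) * 1000 = 10.9 mm

10.9 mm


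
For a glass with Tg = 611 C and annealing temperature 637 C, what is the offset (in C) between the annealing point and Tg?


Offset = T_anneal - Tg:
  offset = 637 - 611 = 26 C

26 C


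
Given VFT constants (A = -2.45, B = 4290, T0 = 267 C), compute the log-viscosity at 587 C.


VFT equation: log(eta) = A + B / (T - T0)
  T - T0 = 587 - 267 = 320
  B / (T - T0) = 4290 / 320 = 13.406
  log(eta) = -2.45 + 13.406 = 10.956

10.956


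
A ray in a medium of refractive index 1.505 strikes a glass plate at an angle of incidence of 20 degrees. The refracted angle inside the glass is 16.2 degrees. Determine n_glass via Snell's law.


Apply Snell's law: n1 * sin(theta1) = n2 * sin(theta2)
  n2 = n1 * sin(theta1) / sin(theta2)
  sin(20) = 0.34202
  sin(16.2) = 0.278991
  n2 = 1.505 * 0.34202 / 0.278991 = 1.845

1.845


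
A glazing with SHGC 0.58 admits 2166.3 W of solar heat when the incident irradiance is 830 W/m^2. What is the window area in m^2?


Rearrange Q = Area * SHGC * Irradiance:
  Area = Q / (SHGC * Irradiance)
  Area = 2166.3 / (0.58 * 830) = 4.5 m^2

4.5 m^2


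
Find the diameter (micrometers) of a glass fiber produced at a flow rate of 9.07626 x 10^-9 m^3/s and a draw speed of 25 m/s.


Cross-sectional area from continuity:
  A = Q / v = 9.07626 x 10^-9 / 25 = 3.630504 x 10^-10 m^2
Diameter from circular cross-section:
  d = sqrt(4A / pi) * 10^6 (m -> um)
  d = sqrt(4 * 3.630504 x 10^-10 / pi) * 10^6 = 21.5 um

21.5 um


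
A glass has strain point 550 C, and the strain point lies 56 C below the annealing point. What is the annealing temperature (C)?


T_anneal = T_strain + gap:
  T_anneal = 550 + 56 = 606 C

606 C


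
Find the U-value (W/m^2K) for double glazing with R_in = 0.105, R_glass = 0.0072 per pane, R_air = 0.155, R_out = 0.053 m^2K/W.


Total thermal resistance (series):
  R_total = R_in + R_glass + R_air + R_glass + R_out
  R_total = 0.105 + 0.0072 + 0.155 + 0.0072 + 0.053 = 0.3274 m^2K/W
U-value = 1 / R_total = 1 / 0.3274 = 3.054 W/m^2K

3.054 W/m^2K


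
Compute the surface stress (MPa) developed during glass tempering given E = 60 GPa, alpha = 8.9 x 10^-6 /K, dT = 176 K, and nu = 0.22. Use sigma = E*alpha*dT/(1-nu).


Tempering stress: sigma = E * alpha * dT / (1 - nu)
  E (MPa) = 60 * 1000 = 60000
  Numerator = 60000 * (8.9 x 10^-6) * 176 = 93.984
  Denominator = 1 - 0.22 = 0.78
  sigma = 93.984 / 0.78 = 120.5 MPa

120.5 MPa


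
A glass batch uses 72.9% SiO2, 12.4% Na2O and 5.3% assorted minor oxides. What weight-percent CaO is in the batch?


Pieces sum to 100%:
  CaO = 100 - (SiO2 + Na2O + others)
  CaO = 100 - (72.9 + 12.4 + 5.3) = 9.4%

9.4%


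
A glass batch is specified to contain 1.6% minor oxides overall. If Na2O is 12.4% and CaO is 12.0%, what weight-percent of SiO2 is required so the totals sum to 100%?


Known pieces sum to 100%:
  SiO2 = 100 - (others + Na2O + CaO)
  SiO2 = 100 - (1.6 + 12.4 + 12.0) = 74.0%

74.0%


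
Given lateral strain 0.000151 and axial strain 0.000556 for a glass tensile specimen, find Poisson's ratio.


Poisson's ratio: nu = lateral strain / axial strain
  nu = 0.000151 / 0.000556 = 0.2716

0.2716


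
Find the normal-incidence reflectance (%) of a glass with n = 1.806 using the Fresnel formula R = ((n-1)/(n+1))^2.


Fresnel reflectance at normal incidence:
  R = ((n - 1)/(n + 1))^2
  (n - 1)/(n + 1) = (1.806 - 1)/(1.806 + 1) = 0.287242
  R = 0.287242^2 = 0.082508
  R(%) = 0.082508 * 100 = 8.251%

8.251%


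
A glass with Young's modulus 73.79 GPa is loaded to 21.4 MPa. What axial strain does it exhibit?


Rearrange E = sigma / epsilon:
  epsilon = sigma / E
  E (MPa) = 73.79 * 1000 = 73790
  epsilon = 21.4 / 73790 = 0.00029

0.00029


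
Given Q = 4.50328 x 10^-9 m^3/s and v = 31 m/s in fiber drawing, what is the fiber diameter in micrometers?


Cross-sectional area from continuity:
  A = Q / v = 4.50328 x 10^-9 / 31 = 1.452671 x 10^-10 m^2
Diameter from circular cross-section:
  d = sqrt(4A / pi) * 10^6 (m -> um)
  d = sqrt(4 * 1.452671 x 10^-10 / pi) * 10^6 = 13.6 um

13.6 um


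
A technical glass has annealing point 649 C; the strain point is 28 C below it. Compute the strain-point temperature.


Strain point = annealing point - difference:
  T_strain = 649 - 28 = 621 C

621 C


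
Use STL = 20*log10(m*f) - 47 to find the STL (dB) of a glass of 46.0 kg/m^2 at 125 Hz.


Mass law: STL = 20 * log10(m * f) - 47
  m * f = 46.0 * 125 = 5750
  log10(5750) = 3.75967
  STL = 20 * 3.75967 - 47 = 75.1934 - 47 = 28.2 dB

28.2 dB


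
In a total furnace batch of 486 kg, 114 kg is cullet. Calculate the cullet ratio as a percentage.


Cullet ratio = (cullet mass / total batch mass) * 100
  Ratio = 114 / 486 * 100 = 23.46%

23.46%


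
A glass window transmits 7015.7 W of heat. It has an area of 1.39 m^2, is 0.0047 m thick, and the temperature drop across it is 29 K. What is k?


Fourier's law rearranged: k = Q * t / (A * dT)
  Numerator = 7015.7 * 0.0047 = 32.97379
  Denominator = 1.39 * 29 = 40.31
  k = 32.97379 / 40.31 = 0.818 W/mK

0.818 W/mK


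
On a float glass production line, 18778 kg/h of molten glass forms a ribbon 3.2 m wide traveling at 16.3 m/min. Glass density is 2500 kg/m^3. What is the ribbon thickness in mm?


Ribbon cross-section from mass balance:
  Volume rate = throughput / density = 18778 / 2500 = 7.5112 m^3/h
  thickness = volume rate / (speed * 60 * width), i.e.
  thickness = throughput / (60 * speed * width * density) * 1000
  thickness = 18778 / (60 * 16.3 * 3.2 * 2500) * 1000 = 2.4 mm

2.4 mm


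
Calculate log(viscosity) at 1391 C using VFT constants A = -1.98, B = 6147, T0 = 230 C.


VFT equation: log(eta) = A + B / (T - T0)
  T - T0 = 1391 - 230 = 1161
  B / (T - T0) = 6147 / 1161 = 5.295
  log(eta) = -1.98 + 5.295 = 3.315

3.315


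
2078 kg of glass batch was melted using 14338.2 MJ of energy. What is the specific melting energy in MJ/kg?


Rearrange E = m * s for s:
  s = E / m
  s = 14338.2 / 2078 = 6.9 MJ/kg

6.9 MJ/kg


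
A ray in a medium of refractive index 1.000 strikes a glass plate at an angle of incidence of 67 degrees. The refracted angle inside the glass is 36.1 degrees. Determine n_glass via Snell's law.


Apply Snell's law: n1 * sin(theta1) = n2 * sin(theta2)
  n2 = n1 * sin(theta1) / sin(theta2)
  sin(67) = 0.920505
  sin(36.1) = 0.589196
  n2 = 1.000 * 0.920505 / 0.589196 = 1.5623

1.5623


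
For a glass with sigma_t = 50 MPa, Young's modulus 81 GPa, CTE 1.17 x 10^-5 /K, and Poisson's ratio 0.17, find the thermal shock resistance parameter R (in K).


Thermal shock resistance: R = sigma * (1 - nu) / (E * alpha)
  Numerator = 50 * (1 - 0.17) = 41.5
  Denominator = 81 * 1000 * (1.17 x 10^-5) = 0.9477
  R = 41.5 / 0.9477 = 43.8 K

43.8 K


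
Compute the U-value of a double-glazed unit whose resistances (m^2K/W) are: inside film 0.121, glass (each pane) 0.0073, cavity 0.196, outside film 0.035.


Total thermal resistance (series):
  R_total = R_in + R_glass + R_air + R_glass + R_out
  R_total = 0.121 + 0.0073 + 0.196 + 0.0073 + 0.035 = 0.3666 m^2K/W
U-value = 1 / R_total = 1 / 0.3666 = 2.728 W/m^2K

2.728 W/m^2K


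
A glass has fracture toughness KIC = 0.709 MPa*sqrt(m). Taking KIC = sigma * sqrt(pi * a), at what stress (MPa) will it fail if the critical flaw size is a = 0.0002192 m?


Rearrange KIC = sigma * sqrt(pi * a):
  sigma = KIC / sqrt(pi * a)
  sqrt(pi * 0.0002192) = 0.026242
  sigma = 0.709 / 0.026242 = 27.02 MPa

27.02 MPa


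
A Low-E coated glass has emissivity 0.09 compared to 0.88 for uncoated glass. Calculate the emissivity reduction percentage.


Percentage reduction = (1 - coated/uncoated) * 100
  Ratio = 0.09 / 0.88 = 0.1023
  Reduction = (1 - 0.1023) * 100 = 89.8%

89.8%


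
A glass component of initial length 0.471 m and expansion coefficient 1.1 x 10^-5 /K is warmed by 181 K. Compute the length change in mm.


Thermal expansion formula: dL = alpha * L0 * dT
  dL = (1.1 x 10^-5) * 0.471 * 181 = 0.00093776 m
Convert to mm: 0.00093776 * 1000 = 0.9378 mm

0.9378 mm


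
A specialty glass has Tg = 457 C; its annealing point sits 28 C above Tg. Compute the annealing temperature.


The annealing temperature is Tg plus the offset:
  T_anneal = 457 + 28 = 485 C

485 C


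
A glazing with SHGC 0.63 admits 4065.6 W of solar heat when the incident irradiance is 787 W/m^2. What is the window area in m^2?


Rearrange Q = Area * SHGC * Irradiance:
  Area = Q / (SHGC * Irradiance)
  Area = 4065.6 / (0.63 * 787) = 8.2 m^2

8.2 m^2


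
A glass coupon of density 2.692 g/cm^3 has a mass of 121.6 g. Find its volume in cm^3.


Rearrange rho = m / V:
  V = m / rho
  V = 121.6 / 2.692 = 45.171 cm^3

45.171 cm^3


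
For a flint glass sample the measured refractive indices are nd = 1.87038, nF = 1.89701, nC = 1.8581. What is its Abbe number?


Abbe number formula: Vd = (nd - 1) / (nF - nC)
  nd - 1 = 1.87038 - 1 = 0.87038
  nF - nC = 1.89701 - 1.8581 = 0.03891
  Vd = 0.87038 / 0.03891 = 22.37

22.37


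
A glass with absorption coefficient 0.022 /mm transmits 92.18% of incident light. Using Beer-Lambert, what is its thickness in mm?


Rearrange T = exp(-alpha * thickness):
  thickness = -ln(T) / alpha
  T = 92.18/100 = 0.9218
  ln(T) = -0.08143
  -ln(T) = 0.08143
  thickness = 0.08143 / 0.022 = 3.7 mm

3.7 mm


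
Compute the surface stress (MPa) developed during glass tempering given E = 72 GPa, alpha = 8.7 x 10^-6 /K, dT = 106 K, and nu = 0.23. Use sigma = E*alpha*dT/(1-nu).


Tempering stress: sigma = E * alpha * dT / (1 - nu)
  E (MPa) = 72 * 1000 = 72000
  Numerator = 72000 * (8.7 x 10^-6) * 106 = 66.3984
  Denominator = 1 - 0.23 = 0.77
  sigma = 66.3984 / 0.77 = 86.2 MPa

86.2 MPa


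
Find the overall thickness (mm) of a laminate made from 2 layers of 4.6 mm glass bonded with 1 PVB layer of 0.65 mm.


Total thickness = glass contribution + PVB contribution
  Glass: 2 * 4.6 = 9.2 mm
  PVB: 1 * 0.65 = 0.65 mm
  Total = 9.2 + 0.65 = 9.85 mm

9.85 mm


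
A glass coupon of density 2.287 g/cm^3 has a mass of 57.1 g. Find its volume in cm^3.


Rearrange rho = m / V:
  V = m / rho
  V = 57.1 / 2.287 = 24.967 cm^3

24.967 cm^3


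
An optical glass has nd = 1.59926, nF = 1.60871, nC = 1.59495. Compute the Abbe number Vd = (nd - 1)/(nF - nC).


Abbe number formula: Vd = (nd - 1) / (nF - nC)
  nd - 1 = 1.59926 - 1 = 0.59926
  nF - nC = 1.60871 - 1.59495 = 0.01376
  Vd = 0.59926 / 0.01376 = 43.55

43.55
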